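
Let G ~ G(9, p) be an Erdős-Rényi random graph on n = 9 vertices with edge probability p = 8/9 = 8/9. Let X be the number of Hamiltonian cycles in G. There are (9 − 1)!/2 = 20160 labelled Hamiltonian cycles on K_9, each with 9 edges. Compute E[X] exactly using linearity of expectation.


K_9 has (9 − 1)!/2 = 20160 labelled Hamiltonian cycles.
For each such Hamiltonian cycle H, let X_H = 1 if all 9 edges of H are present in G. Then P[X_H = 1] = p^{9} = (8/9)^{9} = 134217728/387420489.
By linearity of expectation: E[X] = Σ_H E[X_H] = 20160 · p^{9} = 20160 · 134217728/387420489 = 300647710720/43046721.
Numerically: E[X] ≈ 6984.2.

E[X] = 20160 · (8/9)^{9} = 300647710720/43046721 ≈ 6984.2.


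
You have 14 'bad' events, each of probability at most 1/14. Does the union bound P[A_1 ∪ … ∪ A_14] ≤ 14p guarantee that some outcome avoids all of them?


Union bound: P[∪_{i=1}^{14} A_i] ≤ Σ_i P[A_i] ≤ 14·p = 14·(1/14) = 1.
Numerically: 1 ≈ 1.0000000.
Is 1 < 1? NO.
Since the bound 1 is ≥ 1, the union bound is uninformative here; it does NOT by itself certify existence.

14·p = 1 ≈ 1.0000000; existence NOT certified by the union bound.


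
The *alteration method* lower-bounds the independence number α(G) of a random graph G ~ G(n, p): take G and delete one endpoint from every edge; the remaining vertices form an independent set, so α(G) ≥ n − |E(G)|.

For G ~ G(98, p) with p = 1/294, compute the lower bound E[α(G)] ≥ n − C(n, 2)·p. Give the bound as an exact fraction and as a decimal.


E[|E(G)|] = C(98, 2)·p = 4753 · (1/294) = 97/6.
E[α(G)] ≥ n − E[|E(G)|] = 98 − 97/6 = 491/6.
Numerically: ≈ 81.83333.
(This is only a lower bound; the true E[α(G)] may be larger.)

E[α(G)] ≥ 491/6 ≈ 81.83333.


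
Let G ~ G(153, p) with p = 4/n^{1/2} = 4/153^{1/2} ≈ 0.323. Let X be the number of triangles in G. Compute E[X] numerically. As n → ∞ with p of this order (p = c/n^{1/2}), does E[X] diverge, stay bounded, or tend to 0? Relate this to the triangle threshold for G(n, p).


Number of potential triangles: C(153, 3) = 585276.
Each occurs with probability p³ ≈ (0.323)³ ≈ 3.38176e-02.
By linearity: E[X] = C(153, 3)·p³ ≈ 585276 · 3.38176e-02 ≈ 19792.632.
Since α = 1/2 < 1, p = c/n^{1/2} ≫ 1/n is above the triangle threshold p ~ 1/n. Asymptotically E[X] ~ (c³/6)·n^{3(1−α)} = (4³/6)·n^{1.5} → ∞; triangles are abundant w.h.p.

E[X] ≈ 19792.632; in regime p = Θ(1/n^{1/2}) E[X] diverges (above the triangle threshold p ~ 1/n).


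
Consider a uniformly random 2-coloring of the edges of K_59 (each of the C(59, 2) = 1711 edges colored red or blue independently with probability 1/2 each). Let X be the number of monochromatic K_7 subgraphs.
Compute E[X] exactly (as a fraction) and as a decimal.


Let X = Σ_S X_S over the C(59, 7) = 341149446 subsets S of size 7, where X_S = 1 if the K_7 on S is monochromatic.
For a fixed S, the K_7 on S has C(7, 2) = 21 edges. P[all 21 edges red] = (1/2)^21, and likewise for blue, so P[monochromatic] = 2·(1/2)^21 = 2^{1 − 21} = 1/1048576.
Summing: E[X] = C(59, 7) · 2^{1 − 21} = 341149446 · 1/1048576 = 170574723/524288.
Numerically: E[X] ≈ 325.34546.

E[X] = C(59,7)·2^(1−C(7,2)) = 170574723/524288 ≈ 325.34546.


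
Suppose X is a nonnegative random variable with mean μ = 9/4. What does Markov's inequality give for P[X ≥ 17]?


μ = E[X] = 9/4, a = 17.
Markov: P[X ≥ 17] ≤ μ/a = (9/4)/17 = 9/68.
Numerically: ≈ 0.13235.
(Since a = 17 > μ = 2.25000, the bound 9/68 is < 1 and informative.)

P[X ≥ 17] ≤ 9/68 ≈ 0.13235.


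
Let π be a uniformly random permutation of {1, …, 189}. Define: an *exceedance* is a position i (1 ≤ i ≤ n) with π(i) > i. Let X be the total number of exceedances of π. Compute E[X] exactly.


Write X = Σ_{i=1}^{189} X_i, where X_i = 1_{π(i) > i}.
For each fixed i, π(i) is uniform over {1, …, 189} (marginal of a uniform permutation), so P[π(i) > i] = (n − i)/n. Summing: Σ_{i=1}^{189} (n − i)/n = (0 + 1 + … + 188)/189 = 189(189 − 1)/(2·189) = (189 − 1)/2.
Hence E[X] = Σ_{i=1}^{189} (189 − i)/189 = 94 ≈ 94.000.

E[X] = 94 = 94.000.


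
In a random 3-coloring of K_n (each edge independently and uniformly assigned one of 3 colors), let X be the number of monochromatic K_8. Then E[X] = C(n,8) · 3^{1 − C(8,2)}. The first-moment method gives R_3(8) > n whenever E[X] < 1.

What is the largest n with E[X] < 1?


We need C(n, 8) · 3^{1 − 28} < 1, i.e. C(n, 8) < 3^{28 − 1} = 7625597484987.
Check values of n near the boundary:
  n = 154: C(154, 8) = 6521818990995; 6521818990995 < 7625597484987? YES
  n = 155: C(155, 8) = 6876747915675; 6876747915675 < 7625597484987? YES
  n = 156: C(156, 8) = 7248464019225; 7248464019225 < 7625597484987? YES
  n = 157: C(157, 8) = 7637643295425; 7637643295425 < 7625597484987? NO
The largest n with C(n, 8) < 7625597484987 is n = 156 (where E[X] = 805384891025/847288609443 ≈ 0.9505). Hence R_3(8) > 156, i.e. R_3(8) ≥ 157.

Largest n = 156; hence R_3(8) > 156.


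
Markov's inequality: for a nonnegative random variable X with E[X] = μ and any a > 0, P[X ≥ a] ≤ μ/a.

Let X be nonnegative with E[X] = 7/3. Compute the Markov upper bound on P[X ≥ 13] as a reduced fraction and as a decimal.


μ = E[X] = 7/3, a = 13.
Markov: P[X ≥ 13] ≤ μ/a = (7/3)/13 = 7/39.
Numerically: ≈ 0.1795.
(Since a = 13 > μ = 2.3333, the bound 7/39 is < 1 and informative.)

P[X ≥ 13] ≤ 7/39 ≈ 0.1795.


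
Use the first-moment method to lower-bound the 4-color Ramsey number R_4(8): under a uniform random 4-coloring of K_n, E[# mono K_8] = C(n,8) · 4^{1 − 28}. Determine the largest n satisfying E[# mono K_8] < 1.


We need C(n, 8) · 4^{1 − 28} < 1, i.e. C(n, 8) < 4^{28 − 1} = 18014398509481984.
Check values of n near the boundary:
  n = 405: C(405, 8) = 16745853821188050; 16745853821188050 < 18014398509481984? YES
  n = 406: C(406, 8) = 17082453897995850; 17082453897995850 < 18014398509481984? YES
  n = 407: C(407, 8) = 17424959239309050; 17424959239309050 < 18014398509481984? YES
  n = 408: C(408, 8) = 17773458424095231; 17773458424095231 < 18014398509481984? YES
  n = 409: C(409, 8) = 18128041135797879; 18128041135797879 < 18014398509481984? NO
  n = 410: C(410, 8) = 18488798173326195; 18488798173326195 < 18014398509481984? NO
  n = 411: C(411, 8) = 18855821462126715; 18855821462126715 < 18014398509481984? NO
The largest n with C(n, 8) < 18014398509481984 is n = 408 (where E[X] = 17773458424095231/18014398509481984 ≈ 0.98663). Hence R_4(8) > 408, i.e. R_4(8) ≥ 409.

Largest n = 408; hence R_4(8) > 408.


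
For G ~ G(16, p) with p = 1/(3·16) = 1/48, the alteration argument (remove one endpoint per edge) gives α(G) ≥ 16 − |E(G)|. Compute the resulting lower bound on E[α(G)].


E[|E(G)|] = C(16, 2)·p = 120 · (1/48) = 5/2.
E[α(G)] ≥ n − E[|E(G)|] = 16 − 5/2 = 27/2.
Numerically: ≈ 13.500000.
(This is only a lower bound; the true E[α(G)] may be larger.)

E[α(G)] ≥ 27/2 ≈ 13.500000.


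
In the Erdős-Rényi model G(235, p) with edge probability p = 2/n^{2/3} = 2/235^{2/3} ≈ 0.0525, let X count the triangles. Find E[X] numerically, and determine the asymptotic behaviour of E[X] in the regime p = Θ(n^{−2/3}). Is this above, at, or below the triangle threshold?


Number of potential triangles: C(235, 3) = 2135445.
Each occurs with probability p³ ≈ (0.0525)³ ≈ 1.44862e-04.
By linearity: E[X] = C(235, 3)·p³ ≈ 2135445 · 1.44862e-04 ≈ 309.345.
Since α = 2/3 < 1, p = c/n^{2/3} ≫ 1/n is above the triangle threshold p ~ 1/n. Asymptotically E[X] ~ (c³/6)·n^{3(1−α)} = (2³/6)·n^{1} → ∞; triangles are abundant w.h.p.

E[X] ≈ 309.345; in regime p = Θ(1/n^{2/3}) E[X] diverges (above the triangle threshold p ~ 1/n).


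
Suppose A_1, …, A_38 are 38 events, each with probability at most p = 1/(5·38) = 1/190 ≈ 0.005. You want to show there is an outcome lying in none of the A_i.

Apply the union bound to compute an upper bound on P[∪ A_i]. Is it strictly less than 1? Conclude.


Union bound: P[∪_{i=1}^{38} A_i] ≤ Σ_i P[A_i] ≤ 38·p = 38·(1/190) = 1/5.
Numerically: 1/5 ≈ 0.200.
Is 1/5 < 1? YES.
Since P[∪ A_i] ≤ 1/5 < 1, the complement has P[∩ A_i^c] ≥ 1 − 1/5 = 4/5 > 0, so some outcome avoids every A_i.

38·p = 1/5 ≈ 0.200; existence CERTIFIED by the union bound.


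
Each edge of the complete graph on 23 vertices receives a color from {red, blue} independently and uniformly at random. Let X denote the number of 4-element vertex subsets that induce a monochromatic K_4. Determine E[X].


Let X = Σ_S X_S over the C(23, 4) = 8855 subsets S of size 4, where X_S = 1 if the K_4 on S is monochromatic.
For a fixed S, the K_4 on S has C(4, 2) = 6 edges. P[all 6 edges red] = (1/2)^6, and likewise for blue, so P[monochromatic] = 2·(1/2)^6 = 2^{1 − 6} = 1/32.
By linearity: E[X] = C(23, 4) · 2^{1 − 6} = 8855 · 1/32 = 8855/32.
Numerically: E[X] ≈ 276.7188.

E[X] = C(23,4)·2^(1−C(4,2)) = 8855/32 ≈ 276.7188.


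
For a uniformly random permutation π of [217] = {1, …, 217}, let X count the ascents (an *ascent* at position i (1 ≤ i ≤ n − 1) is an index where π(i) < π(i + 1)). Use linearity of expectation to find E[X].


Write X = Σ X_I over i = 1, …, 216, with X_I the indicator of one ascent.
There are 216 indicators.
For each fixed i, the pair (π(i), π(i+1)) is a uniformly random ordered pair of distinct values from {1, …, 217}; by symmetry P[π(i) < π(i+1)] = 1/2.
By linearity: E[X] = 216 · (1/2) = (217 − 1) · (1/2) = 108 ≈ 108.0000.

E[X] = 108 = 108.0000.


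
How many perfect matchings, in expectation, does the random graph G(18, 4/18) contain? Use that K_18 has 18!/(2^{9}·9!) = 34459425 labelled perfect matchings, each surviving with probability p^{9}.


K_18 has 18!/(2^{9}·9!) = 34459425 labelled perfect matchings.
For each such perfect matching H, let X_H = 1 if all 9 edges of H are present in G. Then P[X_H = 1] = p^{9} = (2/9)^{9} = 512/387420489.
Summing the indicators: E[X] = Σ_H E[X_H] = 34459425 · p^{9} = 34459425 · 512/387420489 = 217817600/4782969.
Numerically: E[X] ≈ 45.54.

E[X] = 34459425 · (2/9)^{9} = 217817600/4782969 ≈ 45.54.


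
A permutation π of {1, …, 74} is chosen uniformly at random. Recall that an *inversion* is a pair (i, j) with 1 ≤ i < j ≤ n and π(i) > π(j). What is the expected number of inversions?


Write X = Σ X_I over the C(74, 2) = 2701 pairs i < j, with X_I the indicator of one inversion.
There are 2701 indicators.
For each fixed pair i < j, the values π(i) and π(j) are two distinct elements of {1, …, 74} in uniformly random order; by symmetry P[π(i) > π(j)] = 1/2.
By linearity: E[X] = 2701 · (1/2) = C(74, 2) · (1/2) = 2701/2 = 2701/2 ≈ 1350.5000.

E[X] = 2701/2 = 1350.5000.


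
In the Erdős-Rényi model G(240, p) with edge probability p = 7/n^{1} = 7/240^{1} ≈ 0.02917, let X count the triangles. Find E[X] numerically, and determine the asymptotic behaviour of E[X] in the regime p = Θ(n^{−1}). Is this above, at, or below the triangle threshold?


Number of potential triangles: C(240, 3) = 2275280.
Each occurs with probability p³ ≈ (0.02917)³ ≈ 2.481192e-05.
By linearity: E[X] = C(240, 3)·p³ ≈ 2275280 · 2.481192e-05 ≈ 56.4541.
Here α = 1, so p = 7/n is exactly at the triangle threshold p ~ 1/n. Asymptotically E[X] → c³/6 = 7³/6 = 343/6 ≈ 57.1667, a bounded constant. In this regime the triangle count is asymptotically Poisson(c³/6).

E[X] ≈ 56.4541; in regime p = Θ(1/n^{1}) E[X] stays bounded (at the triangle threshold p ~ 1/n).


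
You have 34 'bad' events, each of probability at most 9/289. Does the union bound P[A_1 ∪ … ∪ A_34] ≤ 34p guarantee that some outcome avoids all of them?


Union bound: P[∪_{i=1}^{34} A_i] ≤ Σ_i P[A_i] ≤ 34·p = 34·(9/289) = 18/17.
Numerically: 18/17 ≈ 1.0588.
Is 18/17 < 1? NO.
Since the bound 18/17 is ≥ 1, the union bound is uninformative here; it does NOT by itself certify existence.

34·p = 18/17 ≈ 1.0588; existence NOT certified by the union bound.


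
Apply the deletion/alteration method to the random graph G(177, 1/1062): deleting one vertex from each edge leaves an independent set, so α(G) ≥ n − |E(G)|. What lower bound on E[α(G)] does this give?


E[|E(G)|] = C(177, 2)·p = 15576 · (1/1062) = 44/3.
E[α(G)] ≥ n − E[|E(G)|] = 177 − 44/3 = 487/3.
Numerically: ≈ 162.3333.
(This is only a lower bound; the true E[α(G)] may be larger.)

E[α(G)] ≥ 487/3 ≈ 162.3333.


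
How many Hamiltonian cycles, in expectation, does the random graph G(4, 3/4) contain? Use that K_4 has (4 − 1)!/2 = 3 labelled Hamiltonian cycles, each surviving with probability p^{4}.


K_4 has (4 − 1)!/2 = 3 labelled Hamiltonian cycles.
For each such Hamiltonian cycle H, let X_H = 1 if all 4 edges of H are present in G. Then P[X_H = 1] = p^{4} = (3/4)^{4} = 81/256.
Summing the indicators: E[X] = Σ_H E[X_H] = 3 · p^{4} = 3 · 81/256 = 243/256.
Numerically: E[X] ≈ 0.94922.

E[X] = 3 · (3/4)^{4} = 243/256 ≈ 0.94922.


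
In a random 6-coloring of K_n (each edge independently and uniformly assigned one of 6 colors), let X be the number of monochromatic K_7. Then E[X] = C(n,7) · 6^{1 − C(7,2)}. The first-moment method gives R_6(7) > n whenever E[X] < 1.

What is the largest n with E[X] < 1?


We need C(n, 7) · 6^{1 − 21} < 1, i.e. C(n, 7) < 6^{21 − 1} = 3656158440062976.
Check values of n near the boundary:
  n = 567: C(567, 7) = 3601671315933933; 3601671315933933 < 3656158440062976? YES
  n = 568: C(568, 7) = 3646611956239704; 3646611956239704 < 3656158440062976? YES
  n = 569: C(569, 7) = 3692032389858348; 3692032389858348 < 3656158440062976? NO
  n = 570: C(570, 7) = 3737936877831720; 3737936877831720 < 3656158440062976? NO
  n = 571: C(571, 7) = 3784329711421830; 3784329711421830 < 3656158440062976? NO
The largest n with C(n, 7) < 3656158440062976 is n = 568 (where E[X] = 16882462760369/16926659444736 ≈ 0.997389). Hence R_6(7) > 568, i.e. R_6(7) ≥ 569.

Largest n = 568; hence R_6(7) > 568.


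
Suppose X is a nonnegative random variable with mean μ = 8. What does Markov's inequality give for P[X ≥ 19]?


μ = E[X] = 8, a = 19.
Markov: P[X ≥ 19] ≤ μ/a = (8)/19 = 8/19.
Numerically: ≈ 0.4211.
(Since a = 19 > μ = 8.0000, the bound 8/19 is < 1 and informative.)

P[X ≥ 19] ≤ 8/19 ≈ 0.4211.


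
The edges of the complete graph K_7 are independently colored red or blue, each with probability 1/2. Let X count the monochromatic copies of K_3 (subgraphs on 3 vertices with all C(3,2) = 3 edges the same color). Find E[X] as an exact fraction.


Let X = Σ_S X_S over the C(7, 3) = 35 subsets S of size 3, where X_S = 1 if the K_3 on S is monochromatic.
For a fixed S, the K_3 on S has C(3, 2) = 3 edges. P[all 3 edges red] = (1/2)^3, and likewise for blue, so P[monochromatic] = 2·(1/2)^3 = 2^{1 − 3} = 1/4.
By linearity of expectation: E[X] = C(7, 3) · 2^{1 − 3} = 35 · 1/4 = 35/4.
Numerically: E[X] ≈ 8.750.

E[X] = C(7,3)·2^(1−C(3,2)) = 35/4 ≈ 8.750.


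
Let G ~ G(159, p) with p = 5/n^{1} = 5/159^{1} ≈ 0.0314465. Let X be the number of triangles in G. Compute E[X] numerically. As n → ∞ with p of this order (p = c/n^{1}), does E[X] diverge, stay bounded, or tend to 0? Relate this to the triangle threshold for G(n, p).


Number of potential triangles: C(159, 3) = 657359.
Each occurs with probability p³ ≈ (0.0314465)³ ≈ 3.10970105e-05.
By linearity: E[X] = C(159, 3)·p³ ≈ 657359 · 3.10970105e-05 ≈ 20.441900.
Here α = 1, so p = 5/n is exactly at the triangle threshold p ~ 1/n. Asymptotically E[X] → c³/6 = 5³/6 = 125/6 ≈ 20.833333, a bounded constant. In this regime the triangle count is asymptotically Poisson(c³/6).

E[X] ≈ 20.441900; in regime p = Θ(1/n^{1}) E[X] stays bounded (at the triangle threshold p ~ 1/n).


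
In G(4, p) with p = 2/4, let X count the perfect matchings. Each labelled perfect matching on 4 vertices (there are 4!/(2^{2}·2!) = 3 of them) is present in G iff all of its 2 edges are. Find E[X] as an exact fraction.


K_4 has 4!/(2^{2}·2!) = 3 labelled perfect matchings.
For each such perfect matching H, let X_H = 1 if all 2 edges of H are present in G. Then P[X_H = 1] = p^{2} = (1/2)^{2} = 1/4.
By linearity: E[X] = Σ_H E[X_H] = 3 · p^{2} = 3 · 1/4 = 3/4.
Numerically: E[X] ≈ 0.75.

E[X] = 3 · (1/2)^{2} = 3/4 ≈ 0.75.


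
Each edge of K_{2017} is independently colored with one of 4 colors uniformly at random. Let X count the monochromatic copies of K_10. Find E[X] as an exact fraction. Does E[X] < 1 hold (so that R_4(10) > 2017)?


E[X] = C(2017, 10) · 4^{1 − 45} = 300324964434452596180990448 · 4^{−44} = 300324964434452596180990448/309485009821345068724781056.
As a reduced fraction: E[X] = 18770310277153287261311903/19342813113834066795298816 ≈ 0.9704023.
Is E[X] < 1? YES.
Since E[X] < 1, there exists a 4-coloring of K_{2017} with no monochromatic K_10; hence R_4(10) > 2017.

E[X] = 18770310277153287261311903/19342813113834066795298816 ≈ 0.9704023; E[X] < 1, so R_4(10) > 2017.


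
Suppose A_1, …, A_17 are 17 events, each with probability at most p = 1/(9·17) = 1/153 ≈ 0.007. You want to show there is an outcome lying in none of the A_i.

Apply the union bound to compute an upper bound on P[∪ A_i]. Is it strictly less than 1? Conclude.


Union bound: P[∪_{i=1}^{17} A_i] ≤ Σ_i P[A_i] ≤ 17·p = 17·(1/153) = 1/9.
Numerically: 1/9 ≈ 0.111.
Is 1/9 < 1? YES.
Since P[∪ A_i] ≤ 1/9 < 1, the complement has P[∩ A_i^c] ≥ 1 − 1/9 = 8/9 > 0, so some outcome avoids every A_i.

17·p = 1/9 ≈ 0.111; existence CERTIFIED by the union bound.


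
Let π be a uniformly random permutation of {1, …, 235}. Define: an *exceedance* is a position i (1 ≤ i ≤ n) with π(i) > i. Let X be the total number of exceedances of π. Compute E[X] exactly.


Write X = Σ_{i=1}^{235} X_i, where X_i = 1_{π(i) > i}.
For each fixed i, π(i) is uniform over {1, …, 235} (marginal of a uniform permutation), so P[π(i) > i] = (n − i)/n. Summing: Σ_{i=1}^{235} (n − i)/n = (0 + 1 + … + 234)/235 = 235(235 − 1)/(2·235) = (235 − 1)/2.
Hence E[X] = Σ_{i=1}^{235} (235 − i)/235 = 117 ≈ 117.000000.

E[X] = 117 = 117.000000.


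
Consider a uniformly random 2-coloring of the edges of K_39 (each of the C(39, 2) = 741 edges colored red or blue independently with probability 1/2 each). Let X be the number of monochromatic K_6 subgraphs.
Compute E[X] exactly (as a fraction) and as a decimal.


Let X = Σ_S X_S over the C(39, 6) = 3262623 subsets S of size 6, where X_S = 1 if the K_6 on S is monochromatic.
For a fixed S, the K_6 on S has C(6, 2) = 15 edges. P[all 15 edges red] = (1/2)^15, and likewise for blue, so P[monochromatic] = 2·(1/2)^15 = 2^{1 − 15} = 1/16384.
By linearity of expectation: E[X] = C(39, 6) · 2^{1 − 15} = 3262623 · 1/16384 = 3262623/16384.
Numerically: E[X] ≈ 199.13470.

E[X] = C(39,6)·2^(1−C(6,2)) = 3262623/16384 ≈ 199.13470.


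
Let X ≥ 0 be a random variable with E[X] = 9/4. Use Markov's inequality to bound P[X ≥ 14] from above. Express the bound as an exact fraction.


μ = E[X] = 9/4, a = 14.
Markov: P[X ≥ 14] ≤ μ/a = (9/4)/14 = 9/56.
Numerically: ≈ 0.1607.
(Since a = 14 > μ = 2.2500, the bound 9/56 is < 1 and informative.)

P[X ≥ 14] ≤ 9/56 ≈ 0.1607.


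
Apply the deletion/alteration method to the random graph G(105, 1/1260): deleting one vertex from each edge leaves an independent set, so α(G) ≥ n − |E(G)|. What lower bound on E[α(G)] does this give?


E[|E(G)|] = C(105, 2)·p = 5460 · (1/1260) = 13/3.
E[α(G)] ≥ n − E[|E(G)|] = 105 − 13/3 = 302/3.
Numerically: ≈ 100.6667.
(This is only a lower bound; the true E[α(G)] may be larger.)

E[α(G)] ≥ 302/3 ≈ 100.6667.


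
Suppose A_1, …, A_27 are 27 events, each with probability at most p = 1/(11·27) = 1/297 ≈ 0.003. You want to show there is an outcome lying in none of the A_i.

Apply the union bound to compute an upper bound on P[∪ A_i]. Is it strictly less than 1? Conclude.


Union bound: P[∪_{i=1}^{27} A_i] ≤ Σ_i P[A_i] ≤ 27·p = 27·(1/297) = 1/11.
Numerically: 1/11 ≈ 0.091.
Is 1/11 < 1? YES.
Since P[∪ A_i] ≤ 1/11 < 1, the complement has P[∩ A_i^c] ≥ 1 − 1/11 = 10/11 > 0, so some outcome avoids every A_i.

27·p = 1/11 ≈ 0.091; existence CERTIFIED by the union bound.


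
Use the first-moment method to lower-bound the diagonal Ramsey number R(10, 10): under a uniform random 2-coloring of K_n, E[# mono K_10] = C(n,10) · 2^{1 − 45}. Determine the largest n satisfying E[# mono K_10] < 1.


We need C(n, 10) · 2^{1 − 45} < 1, i.e. C(n, 10) < 2^{45 − 1} = 17592186044416.
Check values of n near the boundary:
  n = 99: C(99, 10) = 15579278510796; 15579278510796 < 17592186044416? YES
  n = 100: C(100, 10) = 17310309456440; 17310309456440 < 17592186044416? YES
  n = 101: C(101, 10) = 19212541264840; 19212541264840 < 17592186044416? NO
  n = 102: C(102, 10) = 21300860967540; 21300860967540 < 17592186044416? NO
The largest n with C(n, 10) < 17592186044416 is n = 100 (where E[X] = 2163788682055/2199023255552 ≈ 0.983977). Hence R(10, 10) > 100, i.e. R(10, 10) ≥ 101.

Largest n = 100; hence R(10, 10) > 100.


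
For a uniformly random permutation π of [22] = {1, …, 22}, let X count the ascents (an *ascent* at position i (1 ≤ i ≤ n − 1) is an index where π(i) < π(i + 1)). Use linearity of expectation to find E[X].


Write X = Σ X_I over i = 1, …, 21, with X_I the indicator of one ascent.
There are 21 indicators.
For each fixed i, the pair (π(i), π(i+1)) is a uniformly random ordered pair of distinct values from {1, …, 22}; by symmetry P[π(i) < π(i+1)] = 1/2.
By linearity: E[X] = 21 · (1/2) = (22 − 1) · (1/2) = 21/2 ≈ 10.5000.

E[X] = 21/2 = 10.5000.


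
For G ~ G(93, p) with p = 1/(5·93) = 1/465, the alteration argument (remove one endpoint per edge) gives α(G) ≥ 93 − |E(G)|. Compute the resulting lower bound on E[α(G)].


E[|E(G)|] = C(93, 2)·p = 4278 · (1/465) = 46/5.
E[α(G)] ≥ n − E[|E(G)|] = 93 − 46/5 = 419/5.
Numerically: ≈ 83.80000.
(This is only a lower bound; the true E[α(G)] may be larger.)

E[α(G)] ≥ 419/5 ≈ 83.80000.


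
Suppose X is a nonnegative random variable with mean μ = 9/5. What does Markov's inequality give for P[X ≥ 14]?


μ = E[X] = 9/5, a = 14.
Markov: P[X ≥ 14] ≤ μ/a = (9/5)/14 = 9/70.
Numerically: ≈ 0.129.
(Since a = 14 > μ = 1.800, the bound 9/70 is < 1 and informative.)

P[X ≥ 14] ≤ 9/70 ≈ 0.129.


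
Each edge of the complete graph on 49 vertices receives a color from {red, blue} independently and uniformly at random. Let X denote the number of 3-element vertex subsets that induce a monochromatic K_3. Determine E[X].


Let X = Σ_S X_S over the C(49, 3) = 18424 subsets S of size 3, where X_S = 1 if the K_3 on S is monochromatic.
For a fixed S, the K_3 on S has C(3, 2) = 3 edges. P[all 3 edges red] = (1/2)^3, and likewise for blue, so P[monochromatic] = 2·(1/2)^3 = 2^{1 − 3} = 1/4.
By linearity of expectation: E[X] = C(49, 3) · 2^{1 − 3} = 18424 · 1/4 = 4606.
Numerically: E[X] ≈ 4606.00000.

E[X] = C(49,3)·2^(1−C(3,2)) = 4606 ≈ 4606.00000.


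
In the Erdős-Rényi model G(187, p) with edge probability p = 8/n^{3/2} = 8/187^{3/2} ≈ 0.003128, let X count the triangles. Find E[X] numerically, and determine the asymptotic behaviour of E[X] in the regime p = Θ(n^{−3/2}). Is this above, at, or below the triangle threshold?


Number of potential triangles: C(187, 3) = 1072445.
Each occurs with probability p³ ≈ (0.003128)³ ≈ 3.061842e-08.
By linearity: E[X] = C(187, 3)·p³ ≈ 1072445 · 3.061842e-08 ≈ 0.0328.
Since α = 3/2 > 1, p = c/n^{3/2} = o(1/n) is below the triangle threshold p ~ 1/n. Asymptotically E[X] ~ (c³/6)·n^{3(1−α)} = (8³/6)·n^{-1.5} → 0, so by Markov's inequality G has no triangles w.h.p.

E[X] ≈ 0.0328; in regime p = Θ(1/n^{3/2}) E[X] tends to 0 (below the triangle threshold p ~ 1/n).


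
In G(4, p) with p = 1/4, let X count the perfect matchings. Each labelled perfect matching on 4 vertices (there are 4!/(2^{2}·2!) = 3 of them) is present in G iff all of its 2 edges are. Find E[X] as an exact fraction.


K_4 has 4!/(2^{2}·2!) = 3 labelled perfect matchings.
For each such perfect matching H, let X_H = 1 if all 2 edges of H are present in G. Then P[X_H = 1] = p^{2} = (1/4)^{2} = 1/16.
By linearity of expectation: E[X] = Σ_H E[X_H] = 3 · p^{2} = 3 · 1/16 = 3/16.
Numerically: E[X] ≈ 0.1875.

E[X] = 3 · (1/4)^{2} = 3/16 ≈ 0.1875.


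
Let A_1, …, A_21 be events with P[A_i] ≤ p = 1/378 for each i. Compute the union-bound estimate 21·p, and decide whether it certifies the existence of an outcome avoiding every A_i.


Union bound: P[∪_{i=1}^{21} A_i] ≤ Σ_i P[A_i] ≤ 21·p = 21·(1/378) = 1/18.
Numerically: 1/18 ≈ 0.055556.
Is 1/18 < 1? YES.
Since P[∪ A_i] ≤ 1/18 < 1, the complement has P[∩ A_i^c] ≥ 1 − 1/18 = 17/18 > 0, so some outcome avoids every A_i.

21·p = 1/18 ≈ 0.055556; existence CERTIFIED by the union bound.


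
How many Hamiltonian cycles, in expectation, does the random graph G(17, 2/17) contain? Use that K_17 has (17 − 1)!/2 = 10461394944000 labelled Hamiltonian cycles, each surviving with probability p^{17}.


K_17 has (17 − 1)!/2 = 10461394944000 labelled Hamiltonian cycles.
For each such Hamiltonian cycle H, let X_H = 1 if all 17 edges of H are present in G. Then P[X_H = 1] = p^{17} = (2/17)^{17} = 131072/827240261886336764177.
By linearity: E[X] = Σ_H E[X_H] = 10461394944000 · p^{17} = 10461394944000 · 131072/827240261886336764177 = 1371195958099968000/827240261886336764177.
Numerically: E[X] ≈ 0.00165755.

E[X] = 10461394944000 · (2/17)^{17} = 1371195958099968000/827240261886336764177 ≈ 0.00165755.


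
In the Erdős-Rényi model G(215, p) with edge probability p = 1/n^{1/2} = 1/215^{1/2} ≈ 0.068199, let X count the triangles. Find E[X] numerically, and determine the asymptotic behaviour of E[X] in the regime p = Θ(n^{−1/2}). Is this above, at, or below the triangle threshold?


Number of potential triangles: C(215, 3) = 1633355.
Each occurs with probability p³ ≈ (0.068199)³ ≈ 3.1720667e-04.
By linearity: E[X] = C(215, 3)·p³ ≈ 1633355 · 3.1720667e-04 ≈ 518.11110.
Since α = 1/2 < 1, p = c/n^{1/2} ≫ 1/n is above the triangle threshold p ~ 1/n. Asymptotically E[X] ~ (c³/6)·n^{3(1−α)} = (1³/6)·n^{1.5} → ∞; triangles are abundant w.h.p.

E[X] ≈ 518.11110; in regime p = Θ(1/n^{1/2}) E[X] diverges (above the triangle threshold p ~ 1/n).


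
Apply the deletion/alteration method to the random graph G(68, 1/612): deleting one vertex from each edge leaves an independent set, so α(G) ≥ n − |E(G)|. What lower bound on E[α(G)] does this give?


E[|E(G)|] = C(68, 2)·p = 2278 · (1/612) = 67/18.
E[α(G)] ≥ n − E[|E(G)|] = 68 − 67/18 = 1157/18.
Numerically: ≈ 64.2778.
(This is only a lower bound; the true E[α(G)] may be larger.)

E[α(G)] ≥ 1157/18 ≈ 64.2778.


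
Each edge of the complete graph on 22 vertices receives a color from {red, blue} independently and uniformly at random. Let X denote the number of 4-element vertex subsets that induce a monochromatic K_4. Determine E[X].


Let X = Σ_S X_S over the C(22, 4) = 7315 subsets S of size 4, where X_S = 1 if the K_4 on S is monochromatic.
For a fixed S, the K_4 on S has C(4, 2) = 6 edges. P[all 6 edges red] = (1/2)^6, and likewise for blue, so P[monochromatic] = 2·(1/2)^6 = 2^{1 − 6} = 1/32.
By linearity: E[X] = C(22, 4) · 2^{1 − 6} = 7315 · 1/32 = 7315/32.
Numerically: E[X] ≈ 228.594.

E[X] = C(22,4)·2^(1−C(4,2)) = 7315/32 ≈ 228.594.


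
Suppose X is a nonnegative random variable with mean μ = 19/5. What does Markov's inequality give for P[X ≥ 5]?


μ = E[X] = 19/5, a = 5.
Markov: P[X ≥ 5] ≤ μ/a = (19/5)/5 = 19/25.
Numerically: ≈ 0.760.
(Since a = 5 > μ = 3.800, the bound 19/25 is < 1 and informative.)

P[X ≥ 5] ≤ 19/25 ≈ 0.760.


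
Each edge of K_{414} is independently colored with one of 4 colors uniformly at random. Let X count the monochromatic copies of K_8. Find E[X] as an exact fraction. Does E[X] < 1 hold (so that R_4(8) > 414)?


E[X] = C(414, 8) · 4^{1 − 28} = 19995425223496173 · 4^{−27} = 19995425223496173/18014398509481984.
As a reduced fraction: E[X] = 19995425223496173/18014398509481984 ≈ 1.10997.
Is E[X] < 1? NO.
Since E[X] ≥ 1, the first-moment bound is inconclusive at n = 414; it does NOT by itself certify R_4(8) > 414.

E[X] = 19995425223496173/18014398509481984 ≈ 1.10997; E[X] ≥ 1; first-moment method inconclusive here.


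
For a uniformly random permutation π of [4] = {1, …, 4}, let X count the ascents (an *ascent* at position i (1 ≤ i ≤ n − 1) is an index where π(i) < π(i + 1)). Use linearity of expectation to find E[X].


Write X = Σ X_I over i = 1, …, 3, with X_I the indicator of one ascent.
There are 3 indicators.
For each fixed i, the pair (π(i), π(i+1)) is a uniformly random ordered pair of distinct values from {1, …, 4}; by symmetry P[π(i) < π(i+1)] = 1/2.
By linearity: E[X] = 3 · (1/2) = (4 − 1) · (1/2) = 3/2 ≈ 1.50000.

E[X] = 3/2 = 1.50000.


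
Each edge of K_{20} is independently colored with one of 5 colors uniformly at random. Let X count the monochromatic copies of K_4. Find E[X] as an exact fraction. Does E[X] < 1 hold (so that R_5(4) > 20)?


E[X] = C(20, 4) · 5^{1 − 6} = 4845 · 5^{−5} = 4845/3125.
As a reduced fraction: E[X] = 969/625 ≈ 1.55040.
Is E[X] < 1? NO.
Since E[X] ≥ 1, the first-moment bound is inconclusive at n = 20; it does NOT by itself certify R_5(4) > 20.

E[X] = 969/625 ≈ 1.55040; E[X] ≥ 1; first-moment method inconclusive here.


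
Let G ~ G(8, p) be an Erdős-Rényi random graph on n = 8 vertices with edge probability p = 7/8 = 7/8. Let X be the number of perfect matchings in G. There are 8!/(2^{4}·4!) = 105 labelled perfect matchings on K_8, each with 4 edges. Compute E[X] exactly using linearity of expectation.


K_8 has 8!/(2^{4}·4!) = 105 labelled perfect matchings.
For each such perfect matching H, let X_H = 1 if all 4 edges of H are present in G. Then P[X_H = 1] = p^{4} = (7/8)^{4} = 2401/4096.
Summing the indicators: E[X] = Σ_H E[X_H] = 105 · p^{4} = 105 · 2401/4096 = 252105/4096.
Numerically: E[X] ≈ 61.55.

E[X] = 105 · (7/8)^{4} = 252105/4096 ≈ 61.55.


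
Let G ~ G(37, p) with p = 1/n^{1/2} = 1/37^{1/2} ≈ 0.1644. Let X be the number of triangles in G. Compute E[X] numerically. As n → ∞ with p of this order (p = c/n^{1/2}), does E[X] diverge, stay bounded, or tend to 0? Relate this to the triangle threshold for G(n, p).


Number of potential triangles: C(37, 3) = 7770.
Each occurs with probability p³ ≈ (0.1644)³ ≈ 4.443216e-03.
By linearity: E[X] = C(37, 3)·p³ ≈ 7770 · 4.443216e-03 ≈ 34.5238.
Since α = 1/2 < 1, p = c/n^{1/2} ≫ 1/n is above the triangle threshold p ~ 1/n. Asymptotically E[X] ~ (c³/6)·n^{3(1−α)} = (1³/6)·n^{1.5} → ∞; triangles are abundant w.h.p.

E[X] ≈ 34.5238; in regime p = Θ(1/n^{1/2}) E[X] diverges (above the triangle threshold p ~ 1/n).


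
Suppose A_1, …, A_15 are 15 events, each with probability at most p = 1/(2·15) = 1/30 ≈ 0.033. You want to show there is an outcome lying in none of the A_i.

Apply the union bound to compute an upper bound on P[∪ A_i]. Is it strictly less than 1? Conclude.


Union bound: P[∪_{i=1}^{15} A_i] ≤ Σ_i P[A_i] ≤ 15·p = 15·(1/30) = 1/2.
Numerically: 1/2 ≈ 0.500.
Is 1/2 < 1? YES.
Since P[∪ A_i] ≤ 1/2 < 1, the complement has P[∩ A_i^c] ≥ 1 − 1/2 = 1/2 > 0, so some outcome avoids every A_i.

15·p = 1/2 ≈ 0.500; existence CERTIFIED by the union bound.


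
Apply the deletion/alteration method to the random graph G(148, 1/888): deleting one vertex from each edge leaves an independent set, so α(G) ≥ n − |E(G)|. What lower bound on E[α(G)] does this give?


E[|E(G)|] = C(148, 2)·p = 10878 · (1/888) = 49/4.
E[α(G)] ≥ n − E[|E(G)|] = 148 − 49/4 = 543/4.
Numerically: ≈ 135.75000.
(This is only a lower bound; the true E[α(G)] may be larger.)

E[α(G)] ≥ 543/4 ≈ 135.75000.


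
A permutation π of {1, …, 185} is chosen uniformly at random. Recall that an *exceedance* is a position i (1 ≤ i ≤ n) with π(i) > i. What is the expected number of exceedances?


Write X = Σ_{i=1}^{185} X_i, where X_i = 1_{π(i) > i}.
For each fixed i, π(i) is uniform over {1, …, 185} (marginal of a uniform permutation), so P[π(i) > i] = (n − i)/n. Summing: Σ_{i=1}^{185} (n − i)/n = (0 + 1 + … + 184)/185 = 185(185 − 1)/(2·185) = (185 − 1)/2.
Hence E[X] = Σ_{i=1}^{185} (185 − i)/185 = 92 ≈ 92.00000.

E[X] = 92 = 92.00000.


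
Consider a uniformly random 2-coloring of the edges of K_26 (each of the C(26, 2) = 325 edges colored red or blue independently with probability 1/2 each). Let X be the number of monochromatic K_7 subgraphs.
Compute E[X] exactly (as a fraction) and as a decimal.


Let X = Σ_S X_S over the C(26, 7) = 657800 subsets S of size 7, where X_S = 1 if the K_7 on S is monochromatic.
For a fixed S, the K_7 on S has C(7, 2) = 21 edges. P[all 21 edges red] = (1/2)^21, and likewise for blue, so P[monochromatic] = 2·(1/2)^21 = 2^{1 − 21} = 1/1048576.
By linearity of expectation: E[X] = C(26, 7) · 2^{1 − 21} = 657800 · 1/1048576 = 82225/131072.
Numerically: E[X] ≈ 0.62733.

E[X] = C(26,7)·2^(1−C(7,2)) = 82225/131072 ≈ 0.62733.


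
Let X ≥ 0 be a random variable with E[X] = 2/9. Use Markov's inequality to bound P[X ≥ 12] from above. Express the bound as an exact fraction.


μ = E[X] = 2/9, a = 12.
Markov: P[X ≥ 12] ≤ μ/a = (2/9)/12 = 1/54.
Numerically: ≈ 0.0185.
(Since a = 12 > μ = 0.2222, the bound 1/54 is < 1 and informative.)

P[X ≥ 12] ≤ 1/54 ≈ 0.0185.


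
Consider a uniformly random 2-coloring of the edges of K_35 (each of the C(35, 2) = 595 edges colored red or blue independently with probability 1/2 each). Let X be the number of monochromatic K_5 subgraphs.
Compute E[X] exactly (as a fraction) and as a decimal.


Let X = Σ_S X_S over the C(35, 5) = 324632 subsets S of size 5, where X_S = 1 if the K_5 on S is monochromatic.
For a fixed S, the K_5 on S has C(5, 2) = 10 edges. P[all 10 edges red] = (1/2)^10, and likewise for blue, so P[monochromatic] = 2·(1/2)^10 = 2^{1 − 10} = 1/512.
Summing: E[X] = C(35, 5) · 2^{1 − 10} = 324632 · 1/512 = 40579/64.
Numerically: E[X] ≈ 634.04688.

E[X] = C(35,5)·2^(1−C(5,2)) = 40579/64 ≈ 634.04688.


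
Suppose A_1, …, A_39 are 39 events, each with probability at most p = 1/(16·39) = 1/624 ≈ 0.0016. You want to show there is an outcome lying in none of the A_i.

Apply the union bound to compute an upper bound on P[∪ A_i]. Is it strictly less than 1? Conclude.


Union bound: P[∪_{i=1}^{39} A_i] ≤ Σ_i P[A_i] ≤ 39·p = 39·(1/624) = 1/16.
Numerically: 1/16 ≈ 0.0625.
Is 1/16 < 1? YES.
Since P[∪ A_i] ≤ 1/16 < 1, the complement has P[∩ A_i^c] ≥ 1 − 1/16 = 15/16 > 0, so some outcome avoids every A_i.

39·p = 1/16 ≈ 0.0625; existence CERTIFIED by the union bound.


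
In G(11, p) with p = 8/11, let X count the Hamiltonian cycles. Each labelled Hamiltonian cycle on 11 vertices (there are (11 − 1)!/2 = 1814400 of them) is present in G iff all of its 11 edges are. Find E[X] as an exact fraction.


K_11 has (11 − 1)!/2 = 1814400 labelled Hamiltonian cycles.
For each such Hamiltonian cycle H, let X_H = 1 if all 11 edges of H are present in G. Then P[X_H = 1] = p^{11} = (8/11)^{11} = 8589934592/285311670611.
By linearity: E[X] = Σ_H E[X_H] = 1814400 · p^{11} = 1814400 · 8589934592/285311670611 = 15585577323724800/285311670611.
Numerically: E[X] ≈ 54626.

E[X] = 1814400 · (8/11)^{11} = 15585577323724800/285311670611 ≈ 54626.


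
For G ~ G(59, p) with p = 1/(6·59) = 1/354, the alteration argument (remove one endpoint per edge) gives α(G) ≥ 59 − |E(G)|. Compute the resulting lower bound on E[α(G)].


E[|E(G)|] = C(59, 2)·p = 1711 · (1/354) = 29/6.
E[α(G)] ≥ n − E[|E(G)|] = 59 − 29/6 = 325/6.
Numerically: ≈ 54.166667.
(This is only a lower bound; the true E[α(G)] may be larger.)

E[α(G)] ≥ 325/6 ≈ 54.166667.


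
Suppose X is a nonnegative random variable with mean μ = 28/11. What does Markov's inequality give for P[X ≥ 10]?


μ = E[X] = 28/11, a = 10.
Markov: P[X ≥ 10] ≤ μ/a = (28/11)/10 = 14/55.
Numerically: ≈ 0.2545.
(Since a = 10 > μ = 2.5455, the bound 14/55 is < 1 and informative.)

P[X ≥ 10] ≤ 14/55 ≈ 0.2545.


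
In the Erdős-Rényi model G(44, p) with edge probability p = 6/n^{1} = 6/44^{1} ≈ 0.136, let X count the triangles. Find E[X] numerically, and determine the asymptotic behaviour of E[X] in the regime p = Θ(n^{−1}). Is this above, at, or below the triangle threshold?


Number of potential triangles: C(44, 3) = 13244.
Each occurs with probability p³ ≈ (0.136)³ ≈ 2.53569e-03.
By linearity: E[X] = C(44, 3)·p³ ≈ 13244 · 2.53569e-03 ≈ 33.583.
Here α = 1, so p = 6/n is exactly at the triangle threshold p ~ 1/n. Asymptotically E[X] → c³/6 = 6³/6 = 36 ≈ 36.000, a bounded constant. In this regime the triangle count is asymptotically Poisson(c³/6).

E[X] ≈ 33.583; in regime p = Θ(1/n^{1}) E[X] stays bounded (at the triangle threshold p ~ 1/n).


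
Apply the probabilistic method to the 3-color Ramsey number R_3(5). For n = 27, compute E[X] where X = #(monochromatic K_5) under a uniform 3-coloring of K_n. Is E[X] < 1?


E[X] = C(27, 5) · 3^{1 − 10} = 80730 · 3^{−9} = 80730/19683.
As a reduced fraction: E[X] = 2990/729 ≈ 4.1015.
Is E[X] < 1? NO.
Since E[X] ≥ 1, the first-moment bound is inconclusive at n = 27; it does NOT by itself certify R_3(5) > 27.

E[X] = 2990/729 ≈ 4.1015; E[X] ≥ 1; first-moment method inconclusive here.


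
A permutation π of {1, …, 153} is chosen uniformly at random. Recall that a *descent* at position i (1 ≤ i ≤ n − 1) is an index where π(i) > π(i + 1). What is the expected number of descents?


Write X = Σ X_I over i = 1, …, 152, with X_I the indicator of one descent.
There are 152 indicators.
For each fixed i, the pair (π(i), π(i+1)) is a uniformly random ordered pair of distinct values from {1, …, 153}; by symmetry P[π(i) > π(i+1)] = 1/2.
By linearity: E[X] = 152 · (1/2) = (153 − 1) · (1/2) = 76 ≈ 76.00000.

E[X] = 76 = 76.00000.


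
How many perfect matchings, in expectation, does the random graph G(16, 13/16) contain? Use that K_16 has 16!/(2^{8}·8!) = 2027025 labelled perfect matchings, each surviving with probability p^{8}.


K_16 has 16!/(2^{8}·8!) = 2027025 labelled perfect matchings.
For each such perfect matching H, let X_H = 1 if all 8 edges of H are present in G. Then P[X_H = 1] = p^{8} = (13/16)^{8} = 815730721/4294967296.
Summing the indicators: E[X] = Σ_H E[X_H] = 2027025 · p^{8} = 2027025 · 815730721/4294967296 = 1653506564735025/4294967296.
Numerically: E[X] ≈ 384987.

E[X] = 2027025 · (13/16)^{8} = 1653506564735025/4294967296 ≈ 384987.


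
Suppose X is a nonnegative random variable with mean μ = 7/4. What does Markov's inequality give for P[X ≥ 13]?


μ = E[X] = 7/4, a = 13.
Markov: P[X ≥ 13] ≤ μ/a = (7/4)/13 = 7/52.
Numerically: ≈ 0.13462.
(Since a = 13 > μ = 1.75000, the bound 7/52 is < 1 and informative.)

P[X ≥ 13] ≤ 7/52 ≈ 0.13462.


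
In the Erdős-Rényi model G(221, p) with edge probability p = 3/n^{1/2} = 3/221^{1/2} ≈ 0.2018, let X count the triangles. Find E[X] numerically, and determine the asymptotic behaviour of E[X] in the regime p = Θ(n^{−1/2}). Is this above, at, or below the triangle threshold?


Number of potential triangles: C(221, 3) = 1774630.
Each occurs with probability p³ ≈ (0.2018)³ ≈ 8.2181744e-03.
By linearity: E[X] = C(221, 3)·p³ ≈ 1774630 · 8.2181744e-03 ≈ 14584.21885.
Since α = 1/2 < 1, p = c/n^{1/2} ≫ 1/n is above the triangle threshold p ~ 1/n. Asymptotically E[X] ~ (c³/6)·n^{3(1−α)} = (3³/6)·n^{1.5} → ∞; triangles are abundant w.h.p.

E[X] ≈ 14584.21885; in regime p = Θ(1/n^{1/2}) E[X] diverges (above the triangle threshold p ~ 1/n).
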